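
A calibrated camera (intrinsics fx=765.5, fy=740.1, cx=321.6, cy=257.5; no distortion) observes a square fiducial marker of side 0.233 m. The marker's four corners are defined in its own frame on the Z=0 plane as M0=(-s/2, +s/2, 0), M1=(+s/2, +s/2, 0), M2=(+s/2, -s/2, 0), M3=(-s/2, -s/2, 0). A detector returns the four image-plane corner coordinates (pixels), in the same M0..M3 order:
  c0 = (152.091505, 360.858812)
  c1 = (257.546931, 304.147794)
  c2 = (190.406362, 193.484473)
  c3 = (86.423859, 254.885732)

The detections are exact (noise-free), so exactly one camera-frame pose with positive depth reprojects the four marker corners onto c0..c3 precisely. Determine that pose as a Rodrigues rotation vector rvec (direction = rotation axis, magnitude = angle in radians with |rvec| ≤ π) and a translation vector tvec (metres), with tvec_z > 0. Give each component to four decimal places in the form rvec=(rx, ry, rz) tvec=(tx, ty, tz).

rvec=(0.1162, 0.2049, -0.5154) tvec=(-0.2706, 0.0402, 1.3737)

Intrinsics K: fx=765.5, fy=740.1, cx=321.6, cy=257.5
Marker side s = 0.233 m; corners in marker frame (Z=0):
  M0 = (-0.1165, +0.1165, 0)
  M1 = (+0.1165, +0.1165, 0)
  M2 = (+0.1165, -0.1165, 0)
  M3 = (-0.1165, -0.1165, 0)
Detected image corners:
  c0 = (152.091505, 360.858812) px
  c1 = (257.546931, 304.147794) px
  c2 = (190.406362, 193.484473) px
  c3 = (86.423859, 254.885732) px
Planar DLT: solve 8×8 A·h = b for H (H[2,2]=1):
  H  [+421.55645 +292.26622 +170.79082]
  H  [-298.65544 +476.58269 +279.17287]
  H  [-0.16255 +0.04271 +1.00000]
B = K⁻¹H; ‖b₁‖=0.727984, ‖b₂‖=0.727984; λ = 2/(‖b₁‖+‖b₂‖) = 1.373657, sign → tz>0 ⇒ λ=+1.373657
r₁ = λ·B[:,0] = (+0.85027,-0.47663,-0.22329); r₂ = λ·B[:,1] = (+0.49981,+0.86415,+0.05867)
r₃ = r₁×r₂ = (+0.16499,-0.16149,+0.97298); SVD([r₁ r₂ r₃]) → R = UVᵀ:
  R  [+0.85027 +0.49981 +0.16499]
  R  [-0.47663 +0.86415 -0.16149]
  R  [-0.22329 +0.05867 +0.97298]
t = (-0.27062, +0.04023, +1.37366) m
tr R = 2.687404; θ = arccos((tr R − 1)/2) = 0.566654 rad = 32.467°
axis k = ((R−Rᵀ)₃₂, (R−Rᵀ)₁₃, (R−Rᵀ)₂₁) / (2 sinθ) = (+0.205062, +0.361658, -0.909479)
rvec = θ·k = (+0.116199, +0.204935, -0.515360)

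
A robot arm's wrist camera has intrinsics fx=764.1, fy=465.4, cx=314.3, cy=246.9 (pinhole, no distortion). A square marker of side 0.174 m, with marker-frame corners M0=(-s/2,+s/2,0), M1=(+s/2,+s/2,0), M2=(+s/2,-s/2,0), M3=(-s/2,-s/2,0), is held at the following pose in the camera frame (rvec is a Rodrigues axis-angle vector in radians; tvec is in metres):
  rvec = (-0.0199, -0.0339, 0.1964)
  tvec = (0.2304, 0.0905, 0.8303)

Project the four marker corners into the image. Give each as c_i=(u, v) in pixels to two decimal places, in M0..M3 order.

Intrinsics K: fx=764.1, fy=465.4, cx=314.3, cy=246.9
Marker side s = 0.174 m; corners in marker frame (Z=0):
  M0 = (-0.0870, +0.0870, 0)
  M1 = (+0.0870, +0.0870, 0)
  M2 = (+0.0870, -0.0870, 0)
  M3 = (-0.0870, -0.0870, 0)
rvec = (-0.0199, -0.0339, 0.1964), |rvec| = θ = 0.20030 rad = 11.476°
Rodrigues: sinθ=0.19896, 1−cosθ=0.01999; R = I + sinθ·[k]× + (1−cosθ)·[k]×²:
    [+0.98021 -0.19475 -0.03562]
    [+0.19543 +0.98058 +0.01645]
    [+0.03173 -0.02309 +0.99923]
t = (0.2304, 0.0905, 0.8303) m
M0: Pc = R·M0+t = (+0.12818, +0.15881, +0.82553); u = 764.1·(+0.12818)/0.82553 + 314.3 = 432.9403, v = 465.4·(+0.15881)/0.82553 + 246.9 = 336.4296
M1: Pc = R·M1+t = (+0.29873, +0.19281, +0.83105); u = 764.1·(+0.29873)/0.83105 + 314.3 = 588.9675, v = 465.4·(+0.19281)/0.83105 + 246.9 = 354.8776
M2: Pc = R·M2+t = (+0.33262, +0.02219, +0.83507); u = 764.1·(+0.33262)/0.83507 + 314.3 = 618.6535, v = 465.4·(+0.02219)/0.83507 + 246.9 = 259.2678
M3: Pc = R·M3+t = (+0.16207, -0.01181, +0.82955); u = 764.1·(+0.16207)/0.82955 + 314.3 = 463.5793, v = 465.4·(-0.01181)/0.82955 + 246.9 = 240.2728

c0=(432.94, 336.43) c1=(588.97, 354.88) c2=(618.65, 259.27) c3=(463.58, 240.27)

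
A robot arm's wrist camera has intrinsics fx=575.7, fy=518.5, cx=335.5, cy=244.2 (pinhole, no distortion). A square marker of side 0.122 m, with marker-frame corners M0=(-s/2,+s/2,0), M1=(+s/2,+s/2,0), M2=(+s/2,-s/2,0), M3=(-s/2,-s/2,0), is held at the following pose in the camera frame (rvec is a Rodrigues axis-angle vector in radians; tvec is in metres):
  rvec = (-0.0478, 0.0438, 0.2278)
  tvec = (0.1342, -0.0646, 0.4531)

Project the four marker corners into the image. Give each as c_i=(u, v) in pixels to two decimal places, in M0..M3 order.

Intrinsics K: fx=575.7, fy=518.5, cx=335.5, cy=244.2
Marker side s = 0.122 m; corners in marker frame (Z=0):
  M0 = (-0.0610, +0.0610, 0)
  M1 = (+0.0610, +0.0610, 0)
  M2 = (+0.0610, -0.0610, 0)
  M3 = (-0.0610, -0.0610, 0)
rvec = (-0.0478, 0.0438, 0.2278), |rvec| = θ = 0.23685 rad = 13.570°
Rodrigues: sinθ=0.23464, 1−cosθ=0.02792; R = I + sinθ·[k]× + (1−cosθ)·[k]×²:
    [+0.97322 -0.22672 +0.03797]
    [+0.22463 +0.97304 +0.05232]
    [-0.04881 -0.04239 +0.99791]
t = (0.1342, -0.0646, 0.4531) m
M0: Pc = R·M0+t = (+0.06100, -0.01895, +0.45349); u = 575.7·(+0.06100)/0.45349 + 335.5 = 412.9433, v = 518.5·(-0.01895)/0.45349 + 244.2 = 222.5365
M1: Pc = R·M1+t = (+0.17974, +0.00846, +0.44754); u = 575.7·(+0.17974)/0.44754 + 335.5 = 566.7086, v = 518.5·(+0.00846)/0.44754 + 244.2 = 253.9991
M2: Pc = R·M2+t = (+0.20740, -0.11025, +0.45271); u = 575.7·(+0.20740)/0.45271 + 335.5 = 599.2416, v = 518.5·(-0.11025)/0.45271 + 244.2 = 117.9245
M3: Pc = R·M3+t = (+0.08866, -0.13766, +0.45866); u = 575.7·(+0.08866)/0.45866 + 335.5 = 446.7876, v = 518.5·(-0.13766)/0.45866 + 244.2 = 88.5833

c0=(412.94, 222.54) c1=(566.71, 254.00) c2=(599.24, 117.92) c3=(446.79, 88.58)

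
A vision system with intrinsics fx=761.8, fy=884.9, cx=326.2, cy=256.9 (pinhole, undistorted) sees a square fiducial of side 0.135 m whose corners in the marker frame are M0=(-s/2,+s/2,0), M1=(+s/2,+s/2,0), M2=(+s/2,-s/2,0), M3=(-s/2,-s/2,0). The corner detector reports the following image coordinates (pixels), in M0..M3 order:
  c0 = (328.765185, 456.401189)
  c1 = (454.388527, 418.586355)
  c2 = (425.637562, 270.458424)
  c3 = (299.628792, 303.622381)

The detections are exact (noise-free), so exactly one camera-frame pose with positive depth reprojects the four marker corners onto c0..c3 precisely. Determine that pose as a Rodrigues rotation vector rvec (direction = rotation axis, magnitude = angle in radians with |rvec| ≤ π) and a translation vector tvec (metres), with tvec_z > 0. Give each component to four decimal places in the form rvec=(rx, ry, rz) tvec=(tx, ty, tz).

Intrinsics K: fx=761.8, fy=884.9, cx=326.2, cy=256.9
Marker side s = 0.135 m; corners in marker frame (Z=0):
  M0 = (-0.0675, +0.0675, 0)
  M1 = (+0.0675, +0.0675, 0)
  M2 = (+0.0675, -0.0675, 0)
  M3 = (-0.0675, -0.0675, 0)
Detected image corners:
  c0 = (328.765185, 456.401189) px
  c1 = (454.388527, 418.586355) px
  c2 = (425.637562, 270.458424) px
  c3 = (299.628792, 303.622381) px
Planar DLT: solve 8×8 A·h = b for H (H[2,2]=1):
  H  [+1015.79344 +203.65092 +378.02107]
  H  [-182.32948 +1103.90768 +361.85644]
  H  [+0.22227 -0.02844 +1.00000]
B = K⁻¹H; ‖b₁‖=1.286796, ‖b₂‖=1.286796; λ = 2/(‖b₁‖+‖b₂‖) = 0.777124, sign → tz>0 ⇒ λ=+0.777124
r₁ = λ·B[:,0] = (+0.96226,-0.21027,+0.17273); r₂ = λ·B[:,1] = (+0.21721,+0.97587,-0.02210)
r₃ = r₁×r₂ = (-0.16392,+0.05879,+0.98472); SVD([r₁ r₂ r₃]) → R = UVᵀ:
  R  [+0.96226 +0.21721 -0.16392]
  R  [-0.21027 +0.97587 +0.05879]
  R  [+0.17273 -0.02210 +0.98472]
t = (+0.05286, +0.09217, +0.77712) m
tr R = 2.922858; θ = arccos((tr R − 1)/2) = 0.278645 rad = 15.965°
axis k = ((R−Rᵀ)₃₂, (R−Rᵀ)₁₃, (R−Rᵀ)₂₁) / (2 sinθ) = (-0.147044, -0.611974, -0.777088)
rvec = θ·k = (-0.040973, -0.170524, -0.216532)

rvec=(-0.0410, -0.1705, -0.2165) tvec=(0.0529, 0.0922, 0.7771)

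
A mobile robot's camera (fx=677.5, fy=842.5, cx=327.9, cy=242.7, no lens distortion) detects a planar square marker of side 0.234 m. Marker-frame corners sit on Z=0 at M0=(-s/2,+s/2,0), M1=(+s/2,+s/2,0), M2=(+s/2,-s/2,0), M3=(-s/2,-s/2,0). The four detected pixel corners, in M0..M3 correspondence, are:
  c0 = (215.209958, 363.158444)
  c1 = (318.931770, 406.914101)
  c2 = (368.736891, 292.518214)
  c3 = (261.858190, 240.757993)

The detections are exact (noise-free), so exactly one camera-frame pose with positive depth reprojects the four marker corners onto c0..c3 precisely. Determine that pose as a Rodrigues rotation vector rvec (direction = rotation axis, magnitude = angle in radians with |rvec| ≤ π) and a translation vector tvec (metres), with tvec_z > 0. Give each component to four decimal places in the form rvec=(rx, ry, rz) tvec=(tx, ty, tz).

rvec=(0.3648, -0.2118, 0.4193) tvec=(-0.0729, 0.1383, 1.3672)

Intrinsics K: fx=677.5, fy=842.5, cx=327.9, cy=242.7
Marker side s = 0.234 m; corners in marker frame (Z=0):
  M0 = (-0.1170, +0.1170, 0)
  M1 = (+0.1170, +0.1170, 0)
  M2 = (+0.1170, -0.1170, 0)
  M3 = (-0.1170, -0.1170, 0)
Detected image corners:
  c0 = (215.209958, 363.158444) px
  c1 = (318.931770, 406.914101) px
  c2 = (368.736891, 292.518214) px
  c3 = (261.858190, 240.757993) px
Planar DLT: solve 8×8 A·h = b for H (H[2,2]=1):
  H  [+508.13637 -142.24373 +291.79754]
  H  [+268.90177 +577.20337 +327.91926]
  H  [+0.20025 +0.21983 +1.00000]
B = K⁻¹H; ‖b₁‖=0.731446, ‖b₂‖=0.731446; λ = 2/(‖b₁‖+‖b₂‖) = 1.367155, sign → tz>0 ⇒ λ=+1.367155
r₁ = λ·B[:,0] = (+0.89289,+0.35749,+0.27377); r₂ = λ·B[:,1] = (-0.43250,+0.85007,+0.30054)
r₃ = r₁×r₂ = (-0.12528,-0.38676,+0.91363); SVD([r₁ r₂ r₃]) → R = UVᵀ:
  R  [+0.89289 -0.43250 -0.12528]
  R  [+0.35749 +0.85007 -0.38676]
  R  [+0.27377 +0.30054 +0.91363]
t = (-0.07285, +0.13829, +1.36715) m
tr R = 2.656592; θ = arccos((tr R − 1)/2) = 0.594736 rad = 34.076°
axis k = ((R−Rᵀ)₃₂, (R−Rᵀ)₁₃, (R−Rᵀ)₂₁) / (2 sinθ) = (+0.613341, -0.356110, +0.704982)
rvec = θ·k = (+0.364776, -0.211791, +0.419278)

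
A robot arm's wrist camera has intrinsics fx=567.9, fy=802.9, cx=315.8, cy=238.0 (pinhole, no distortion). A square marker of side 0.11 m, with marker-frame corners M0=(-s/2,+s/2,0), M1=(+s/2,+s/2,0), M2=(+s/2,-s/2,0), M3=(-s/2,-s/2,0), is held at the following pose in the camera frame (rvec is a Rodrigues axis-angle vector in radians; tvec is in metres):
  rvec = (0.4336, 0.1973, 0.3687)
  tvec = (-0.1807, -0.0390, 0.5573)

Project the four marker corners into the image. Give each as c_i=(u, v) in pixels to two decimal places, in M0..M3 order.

Intrinsics K: fx=567.9, fy=802.9, cx=315.8, cy=238.0
Marker side s = 0.11 m; corners in marker frame (Z=0):
  M0 = (-0.0550, +0.0550, 0)
  M1 = (+0.0550, +0.0550, 0)
  M2 = (+0.0550, -0.0550, 0)
  M3 = (-0.0550, -0.0550, 0)
rvec = (0.4336, 0.1973, 0.3687), |rvec| = θ = 0.60239 rad = 34.515°
Rodrigues: sinθ=0.56661, 1−cosθ=0.17602; R = I + sinθ·[k]× + (1−cosθ)·[k]×²:
    [+0.91518 -0.30531 +0.26313]
    [+0.38830 +0.84286 -0.37256]
    [-0.10804 +0.44313 +0.88992]
t = (-0.1807, -0.0390, 0.5573) m
M0: Pc = R·M0+t = (-0.24783, -0.01400, +0.58761); u = 567.9·(-0.24783)/0.58761 + 315.8 = 76.2879, v = 802.9·(-0.01400)/0.58761 + 238.0 = 218.8723
M1: Pc = R·M1+t = (-0.14716, +0.02871, +0.57573); u = 567.9·(-0.14716)/0.57573 + 315.8 = 170.6445, v = 802.9·(+0.02871)/0.57573 + 238.0 = 278.0439
M2: Pc = R·M2+t = (-0.11357, -0.06400, +0.52699); u = 567.9·(-0.11357)/0.52699 + 315.8 = 193.4090, v = 802.9·(-0.06400)/0.52699 + 238.0 = 140.4898
M3: Pc = R·M3+t = (-0.21424, -0.10671, +0.53887); u = 567.9·(-0.21424)/0.53887 + 315.8 = 90.0151, v = 802.9·(-0.10671)/0.53887 + 238.0 = 78.9992

c0=(76.29, 218.87) c1=(170.64, 278.04) c2=(193.41, 140.49) c3=(90.02, 79.00)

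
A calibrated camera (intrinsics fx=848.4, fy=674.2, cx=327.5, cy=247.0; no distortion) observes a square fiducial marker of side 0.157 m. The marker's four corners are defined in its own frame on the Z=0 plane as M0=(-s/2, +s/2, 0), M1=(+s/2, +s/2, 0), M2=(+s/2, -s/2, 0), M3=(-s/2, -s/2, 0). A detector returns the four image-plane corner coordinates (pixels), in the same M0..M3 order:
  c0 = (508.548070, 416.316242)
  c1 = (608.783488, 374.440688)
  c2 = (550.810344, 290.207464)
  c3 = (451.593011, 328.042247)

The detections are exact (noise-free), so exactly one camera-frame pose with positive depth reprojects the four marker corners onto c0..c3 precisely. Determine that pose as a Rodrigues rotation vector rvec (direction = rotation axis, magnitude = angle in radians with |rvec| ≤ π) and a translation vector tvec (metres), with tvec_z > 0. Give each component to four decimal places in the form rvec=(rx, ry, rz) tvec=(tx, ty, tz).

Intrinsics K: fx=848.4, fy=674.2, cx=327.5, cy=247.0
Marker side s = 0.157 m; corners in marker frame (Z=0):
  M0 = (-0.0785, +0.0785, 0)
  M1 = (+0.0785, +0.0785, 0)
  M2 = (+0.0785, -0.0785, 0)
  M3 = (-0.0785, -0.0785, 0)
Detected image corners:
  c0 = (508.548070, 416.316242) px
  c1 = (608.783488, 374.440688) px
  c2 = (550.810344, 290.207464) px
  c3 = (451.593011, 328.042247) px
Planar DLT: solve 8×8 A·h = b for H (H[2,2]=1):
  H  [+747.45668 +266.89704 +530.34116]
  H  [-179.01576 +483.25260 +351.28660]
  H  [+0.21192 -0.18714 +1.00000]
B = K⁻¹H; ‖b₁‖=0.895217, ‖b₂‖=0.895217; λ = 2/(‖b₁‖+‖b₂‖) = 1.117048, sign → tz>0 ⇒ λ=+1.117048
r₁ = λ·B[:,0] = (+0.89276,-0.38333,+0.23673); r₂ = λ·B[:,1] = (+0.43210,+0.87726,-0.20904)
r₃ = r₁×r₂ = (-0.12754,+0.28891,+0.94882); SVD([r₁ r₂ r₃]) → R = UVᵀ:
  R  [+0.89276 +0.43210 -0.12754]
  R  [-0.38333 +0.87726 +0.28891]
  R  [+0.23673 -0.20904 +0.94882]
t = (+0.26707, +0.17279, +1.11705) m
tr R = 2.718842; θ = arccos((tr R − 1)/2) = 0.536660 rad = 30.748°
axis k = ((R−Rᵀ)₃₂, (R−Rᵀ)₁₃, (R−Rᵀ)₂₁) / (2 sinθ) = (-0.486980, -0.356238, -0.797462)
rvec = θ·k = (-0.261343, -0.191179, -0.427966)

rvec=(-0.2613, -0.1912, -0.4280) tvec=(0.2671, 0.1728, 1.1170)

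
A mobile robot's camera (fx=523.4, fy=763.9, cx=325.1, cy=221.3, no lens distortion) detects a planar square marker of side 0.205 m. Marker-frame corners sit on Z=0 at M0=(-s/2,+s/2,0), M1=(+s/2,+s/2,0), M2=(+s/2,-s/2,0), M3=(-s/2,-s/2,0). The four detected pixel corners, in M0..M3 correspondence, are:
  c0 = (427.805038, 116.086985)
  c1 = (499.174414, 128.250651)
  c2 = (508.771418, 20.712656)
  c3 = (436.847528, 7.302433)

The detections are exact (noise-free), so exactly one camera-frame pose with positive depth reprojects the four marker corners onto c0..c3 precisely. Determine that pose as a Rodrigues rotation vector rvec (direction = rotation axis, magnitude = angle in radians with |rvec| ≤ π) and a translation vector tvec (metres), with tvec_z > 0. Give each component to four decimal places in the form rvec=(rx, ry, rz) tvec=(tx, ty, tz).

Intrinsics K: fx=523.4, fy=763.9, cx=325.1, cy=221.3
Marker side s = 0.205 m; corners in marker frame (Z=0):
  M0 = (-0.1025, +0.1025, 0)
  M1 = (+0.1025, +0.1025, 0)
  M2 = (+0.1025, -0.1025, 0)
  M3 = (-0.1025, -0.1025, 0)
Detected image corners:
  c0 = (427.805038, 116.086985) px
  c1 = (499.174414, 128.250651) px
  c2 = (508.771418, 20.712656) px
  c3 = (436.847528, 7.302433) px
Planar DLT: solve 8×8 A·h = b for H (H[2,2]=1):
  H  [+373.35226 -24.69069 +468.31556]
  H  [+65.83212 +530.62214 +68.36762]
  H  [+0.05097 +0.04438 +1.00000]
B = K⁻¹H; ‖b₁‖=0.687284, ‖b₂‖=0.687284; λ = 2/(‖b₁‖+‖b₂‖) = 1.455003, sign → tz>0 ⇒ λ=+1.455003
r₁ = λ·B[:,0] = (+0.99182,+0.10391,+0.07416); r₂ = λ·B[:,1] = (-0.10875,+0.99197,+0.06458)
r₃ = r₁×r₂ = (-0.06686,-0.07212,+0.99515); SVD([r₁ r₂ r₃]) → R = UVᵀ:
  R  [+0.99182 -0.10875 -0.06686]
  R  [+0.10391 +0.99197 -0.07212]
  R  [+0.07416 +0.06458 +0.99515]
t = (+0.39813, -0.29129, +1.45500) m
tr R = 2.978940; θ = arccos((tr R − 1)/2) = 0.145248 rad = 8.322°
axis k = ((R−Rᵀ)₃₂, (R−Rᵀ)₁₃, (R−Rᵀ)₂₁) / (2 sinθ) = (+0.472220, -0.487171, +0.734624)
rvec = θ·k = (+0.068589, -0.070760, +0.106702)

rvec=(0.0686, -0.0708, 0.1067) tvec=(0.3981, -0.2913, 1.4550)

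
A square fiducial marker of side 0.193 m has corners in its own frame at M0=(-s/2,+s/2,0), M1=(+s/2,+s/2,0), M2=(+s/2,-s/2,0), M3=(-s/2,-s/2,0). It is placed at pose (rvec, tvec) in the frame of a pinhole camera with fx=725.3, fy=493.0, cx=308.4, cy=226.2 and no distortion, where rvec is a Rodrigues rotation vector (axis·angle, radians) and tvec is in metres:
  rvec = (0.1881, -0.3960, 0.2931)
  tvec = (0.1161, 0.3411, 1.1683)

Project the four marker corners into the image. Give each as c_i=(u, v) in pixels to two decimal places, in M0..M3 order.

c0=(308.74, 402.65) c1=(409.92, 410.33) c2=(448.94, 339.11) c3=(348.35, 326.28)

Intrinsics K: fx=725.3, fy=493.0, cx=308.4, cy=226.2
Marker side s = 0.193 m; corners in marker frame (Z=0):
  M0 = (-0.0965, +0.0965, 0)
  M1 = (+0.0965, +0.0965, 0)
  M2 = (+0.0965, -0.0965, 0)
  M3 = (-0.0965, -0.0965, 0)
rvec = (0.1881, -0.3960, 0.2931), |rvec| = θ = 0.52736 rad = 30.215°
Rodrigues: sinθ=0.50325, 1−cosθ=0.13586; R = I + sinθ·[k]× + (1−cosθ)·[k]×²:
    [+0.88142 -0.31609 -0.35097]
    [+0.24331 +0.94075 -0.23620]
    [+0.40483 +0.12280 +0.90611]
t = (0.1161, 0.3411, 1.1683) m
M0: Pc = R·M0+t = (+0.00054, +0.40840, +1.14108); u = 725.3·(+0.00054)/1.14108 + 308.4 = 308.7431, v = 493.0·(+0.40840)/1.14108 + 226.2 = 402.6483
M1: Pc = R·M1+t = (+0.17065, +0.45536, +1.21922); u = 725.3·(+0.17065)/1.21922 + 308.4 = 409.9208, v = 493.0·(+0.45536)/1.21922 + 226.2 = 410.3293
M2: Pc = R·M2+t = (+0.23166, +0.27380, +1.19552); u = 725.3·(+0.23166)/1.19552 + 308.4 = 448.9445, v = 493.0·(+0.27380)/1.19552 + 226.2 = 339.1071
M3: Pc = R·M3+t = (+0.06155, +0.22684, +1.11738); u = 725.3·(+0.06155)/1.11738 + 308.4 = 348.3494, v = 493.0·(+0.22684)/1.11738 + 226.2 = 326.2831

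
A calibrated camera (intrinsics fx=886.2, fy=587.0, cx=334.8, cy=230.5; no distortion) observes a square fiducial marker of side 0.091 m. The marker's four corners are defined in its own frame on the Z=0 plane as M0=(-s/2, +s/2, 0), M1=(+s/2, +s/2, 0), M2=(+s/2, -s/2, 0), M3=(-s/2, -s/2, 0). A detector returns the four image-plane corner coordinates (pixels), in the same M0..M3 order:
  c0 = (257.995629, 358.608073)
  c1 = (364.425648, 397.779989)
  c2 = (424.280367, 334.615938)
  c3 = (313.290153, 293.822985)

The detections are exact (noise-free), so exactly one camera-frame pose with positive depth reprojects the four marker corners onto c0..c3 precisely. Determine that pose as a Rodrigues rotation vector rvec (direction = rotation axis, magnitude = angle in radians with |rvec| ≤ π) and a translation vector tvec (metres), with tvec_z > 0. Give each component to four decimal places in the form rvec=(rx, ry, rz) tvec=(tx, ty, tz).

rvec=(0.2936, 0.0808, 0.5015) tvec=(0.0034, 0.1287, 0.6491)

Intrinsics K: fx=886.2, fy=587.0, cx=334.8, cy=230.5
Marker side s = 0.091 m; corners in marker frame (Z=0):
  M0 = (-0.0455, +0.0455, 0)
  M1 = (+0.0455, +0.0455, 0)
  M2 = (+0.0455, -0.0455, 0)
  M3 = (-0.0455, -0.0455, 0)
Detected image corners:
  c0 = (257.995629, 358.608073) px
  c1 = (364.425648, 397.779989) px
  c2 = (424.280367, 334.615938) px
  c3 = (313.290153, 293.822985) px
Planar DLT: solve 8×8 A·h = b for H (H[2,2]=1):
  H  [+1191.63154 -477.25621 +339.38127]
  H  [+436.67318 +861.28210 +346.86547]
  H  [-0.00725 +0.45713 +1.00000]
B = K⁻¹H; ‖b₁‖=1.540504, ‖b₂‖=1.540504; λ = 2/(‖b₁‖+‖b₂‖) = 0.649138, sign → tz>0 ⇒ λ=+0.649138
r₁ = λ·B[:,0] = (+0.87464,+0.48475,-0.00470); r₂ = λ·B[:,1] = (-0.46170,+0.83593,+0.29674)
r₃ = r₁×r₂ = (+0.14778,-0.25737,+0.95495); SVD([r₁ r₂ r₃]) → R = UVᵀ:
  R  [+0.87464 -0.46170 +0.14778]
  R  [+0.48475 +0.83593 -0.25737]
  R  [-0.00470 +0.29674 +0.95495]
t = (+0.00336, +0.12868, +0.64914) m
tr R = 2.665521; θ = arccos((tr R − 1)/2) = 0.586721 rad = 33.617°
axis k = ((R−Rᵀ)₃₂, (R−Rᵀ)₁₃, (R−Rᵀ)₂₁) / (2 sinθ) = (+0.500432, +0.137709, +0.854754)
rvec = θ·k = (+0.293614, +0.080797, +0.501502)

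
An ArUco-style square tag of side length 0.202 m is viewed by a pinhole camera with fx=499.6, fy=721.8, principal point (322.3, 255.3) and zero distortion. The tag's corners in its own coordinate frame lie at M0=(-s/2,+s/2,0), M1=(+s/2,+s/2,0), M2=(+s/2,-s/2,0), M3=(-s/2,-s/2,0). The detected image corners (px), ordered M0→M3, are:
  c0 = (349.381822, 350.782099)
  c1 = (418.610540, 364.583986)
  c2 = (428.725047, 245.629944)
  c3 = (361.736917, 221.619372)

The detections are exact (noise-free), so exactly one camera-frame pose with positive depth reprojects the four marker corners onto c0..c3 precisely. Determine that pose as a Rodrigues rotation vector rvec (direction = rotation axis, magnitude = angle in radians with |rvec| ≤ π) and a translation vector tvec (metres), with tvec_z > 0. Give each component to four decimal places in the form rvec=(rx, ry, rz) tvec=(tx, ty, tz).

Intrinsics K: fx=499.6, fy=721.8, cx=322.3, cy=255.3
Marker side s = 0.202 m; corners in marker frame (Z=0):
  M0 = (-0.1010, +0.1010, 0)
  M1 = (+0.1010, +0.1010, 0)
  M2 = (+0.1010, -0.1010, 0)
  M3 = (-0.1010, -0.1010, 0)
Detected image corners:
  c0 = (349.381822, 350.782099) px
  c1 = (418.610540, 364.583986) px
  c2 = (428.725047, 245.629944) px
  c3 = (361.736917, 221.619372) px
Planar DLT: solve 8×8 A·h = b for H (H[2,2]=1):
  H  [+501.37689 -91.73822 +391.11659]
  H  [+218.47923 +585.48568 +295.47176]
  H  [+0.42159 -0.09331 +1.00000]
B = K⁻¹H; ‖b₁‖=0.858215, ‖b₂‖=0.858215; λ = 2/(‖b₁‖+‖b₂‖) = 1.165209, sign → tz>0 ⇒ λ=+1.165209
r₁ = λ·B[:,0] = (+0.85244,+0.17894,+0.49124); r₂ = λ·B[:,1] = (-0.14382,+0.98361,-0.10873)
r₃ = r₁×r₂ = (-0.50265,+0.02204,+0.86421); SVD([r₁ r₂ r₃]) → R = UVᵀ:
  R  [+0.85244 -0.14382 -0.50265]
  R  [+0.17894 +0.98361 +0.02204]
  R  [+0.49124 -0.10873 +0.86421]
t = (+0.16050, +0.06485, +1.16521) m
tr R = 2.700264; θ = arccos((tr R − 1)/2) = 0.554560 rad = 31.774°
axis k = ((R−Rᵀ)₃₂, (R−Rᵀ)₁₃, (R−Rᵀ)₂₁) / (2 sinθ) = (-0.124170, -0.943747, +0.306470)
rvec = θ·k = (-0.068860, -0.523364, +0.169956)

rvec=(-0.0689, -0.5234, 0.1700) tvec=(0.1605, 0.0648, 1.1652)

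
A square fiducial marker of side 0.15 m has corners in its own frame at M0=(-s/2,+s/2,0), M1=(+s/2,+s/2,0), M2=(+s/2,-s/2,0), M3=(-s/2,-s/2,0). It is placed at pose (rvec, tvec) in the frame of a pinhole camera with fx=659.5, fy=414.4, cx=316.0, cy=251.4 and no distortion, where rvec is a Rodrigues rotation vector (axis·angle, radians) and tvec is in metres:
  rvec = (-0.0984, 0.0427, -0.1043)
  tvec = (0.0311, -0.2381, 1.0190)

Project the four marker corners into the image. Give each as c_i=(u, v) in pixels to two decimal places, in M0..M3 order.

Intrinsics K: fx=659.5, fy=414.4, cx=316.0, cy=251.4
Marker side s = 0.15 m; corners in marker frame (Z=0):
  M0 = (-0.0750, +0.0750, 0)
  M1 = (+0.0750, +0.0750, 0)
  M2 = (+0.0750, -0.0750, 0)
  M3 = (-0.0750, -0.0750, 0)
rvec = (-0.0984, 0.0427, -0.1043), |rvec| = θ = 0.14961 rad = 8.572°
Rodrigues: sinθ=0.14906, 1−cosθ=0.01117; R = I + sinθ·[k]× + (1−cosθ)·[k]×²:
    [+0.99366 +0.10181 +0.04766]
    [-0.10601 +0.98974 +0.09581]
    [-0.03742 -0.10026 +0.99426]
t = (0.0311, -0.2381, 1.0190) m
M0: Pc = R·M0+t = (-0.03579, -0.15592, +1.01429); u = 659.5·(-0.03579)/1.01429 + 316.0 = 292.7300, v = 414.4·(-0.15592)/1.01429 + 251.4 = 187.6973
M1: Pc = R·M1+t = (+0.11326, -0.17182, +1.00867); u = 659.5·(+0.11326)/1.00867 + 316.0 = 390.0530, v = 414.4·(-0.17182)/1.00867 + 251.4 = 180.8100
M2: Pc = R·M2+t = (+0.09799, -0.32028, +1.02371); u = 659.5·(+0.09799)/1.02371 + 316.0 = 379.1265, v = 414.4·(-0.32028)/1.02371 + 251.4 = 121.7499
M3: Pc = R·M3+t = (-0.05106, -0.30438, +1.02933); u = 659.5·(-0.05106)/1.02933 + 316.0 = 283.2849, v = 414.4·(-0.30438)/1.02933 + 251.4 = 128.8586

c0=(292.73, 187.70) c1=(390.05, 180.81) c2=(379.13, 121.75) c3=(283.28, 128.86)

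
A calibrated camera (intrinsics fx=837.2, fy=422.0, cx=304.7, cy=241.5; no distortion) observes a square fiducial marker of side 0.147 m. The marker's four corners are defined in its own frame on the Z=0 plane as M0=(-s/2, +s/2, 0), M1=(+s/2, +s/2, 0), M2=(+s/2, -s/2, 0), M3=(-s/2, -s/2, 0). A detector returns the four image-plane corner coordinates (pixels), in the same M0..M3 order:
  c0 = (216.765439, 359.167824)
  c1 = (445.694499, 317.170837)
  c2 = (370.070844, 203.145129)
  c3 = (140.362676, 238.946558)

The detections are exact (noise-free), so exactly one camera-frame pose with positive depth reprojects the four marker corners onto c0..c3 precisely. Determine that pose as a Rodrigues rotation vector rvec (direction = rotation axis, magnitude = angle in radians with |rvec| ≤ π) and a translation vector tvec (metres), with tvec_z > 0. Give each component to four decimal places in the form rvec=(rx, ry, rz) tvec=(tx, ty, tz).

Intrinsics K: fx=837.2, fy=422.0, cx=304.7, cy=241.5
Marker side s = 0.147 m; corners in marker frame (Z=0):
  M0 = (-0.0735, +0.0735, 0)
  M1 = (+0.0735, +0.0735, 0)
  M2 = (+0.0735, -0.0735, 0)
  M3 = (-0.0735, -0.0735, 0)
Detected image corners:
  c0 = (216.765439, 359.167824) px
  c1 = (445.694499, 317.170837) px
  c2 = (370.070844, 203.145129) px
  c3 = (140.362676, 238.946558) px
Planar DLT: solve 8×8 A·h = b for H (H[2,2]=1):
  H  [+1657.08667 +491.62995 +295.77149]
  H  [-171.91492 +772.02294 +278.76141]
  H  [+0.33108 -0.08663 +1.00000]
B = K⁻¹H; ‖b₁‖=1.980168, ‖b₂‖=1.980168; λ = 2/(‖b₁‖+‖b₂‖) = 0.505008, sign → tz>0 ⇒ λ=+0.505008
r₁ = λ·B[:,0] = (+0.93872,-0.30141,+0.16720); r₂ = λ·B[:,1] = (+0.31248,+0.94892,-0.04375)
r₃ = r₁×r₂ = (-0.14547,+0.09331,+0.98495); SVD([r₁ r₂ r₃]) → R = UVᵀ:
  R  [+0.93872 +0.31248 -0.14547]
  R  [-0.30141 +0.94892 +0.09331]
  R  [+0.16720 -0.04375 +0.98495]
t = (-0.00539, +0.04459, +0.50501) m
tr R = 2.872590; θ = arccos((tr R − 1)/2) = 0.358868 rad = 20.562°
axis k = ((R−Rᵀ)₃₂, (R−Rᵀ)₁₃, (R−Rᵀ)₂₁) / (2 sinθ) = (-0.195127, -0.445118, -0.873954)
rvec = θ·k = (-0.070025, -0.159739, -0.313634)

rvec=(-0.0700, -0.1597, -0.3136) tvec=(-0.0054, 0.0446, 0.5050)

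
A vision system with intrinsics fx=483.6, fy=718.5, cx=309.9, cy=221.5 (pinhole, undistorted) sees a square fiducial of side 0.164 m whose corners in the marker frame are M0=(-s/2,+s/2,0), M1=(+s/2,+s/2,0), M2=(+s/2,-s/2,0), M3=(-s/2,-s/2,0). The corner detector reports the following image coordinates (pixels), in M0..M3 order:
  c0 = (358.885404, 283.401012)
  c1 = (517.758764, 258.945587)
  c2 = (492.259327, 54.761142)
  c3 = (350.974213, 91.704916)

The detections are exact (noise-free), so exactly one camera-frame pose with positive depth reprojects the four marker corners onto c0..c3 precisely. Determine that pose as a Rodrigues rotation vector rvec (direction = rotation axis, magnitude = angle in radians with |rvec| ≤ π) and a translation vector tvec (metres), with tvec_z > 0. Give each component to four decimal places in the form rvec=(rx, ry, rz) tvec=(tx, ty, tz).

rvec=(-0.3599, 0.2878, -0.0765) tvec=(0.1307, -0.0408, 0.5418)

Intrinsics K: fx=483.6, fy=718.5, cx=309.9, cy=221.5
Marker side s = 0.164 m; corners in marker frame (Z=0):
  M0 = (-0.0820, +0.0820, 0)
  M1 = (+0.0820, +0.0820, 0)
  M2 = (+0.0820, -0.0820, 0)
  M3 = (-0.0820, -0.0820, 0)
Detected image corners:
  c0 = (358.885404, 283.401012) px
  c1 = (517.758764, 258.945587) px
  c2 = (492.259327, 54.761142) px
  c3 = (350.974213, 91.704916) px
Planar DLT: solve 8×8 A·h = b for H (H[2,2]=1):
  H  [+702.76495 -184.21918 +426.51973]
  H  [-273.13880 +1091.71421 +167.45703]
  H  [-0.48712 -0.66037 +1.00000]
B = K⁻¹H; ‖b₁‖=1.845712, ‖b₂‖=1.845712; λ = 2/(‖b₁‖+‖b₂‖) = 0.541796, sign → tz>0 ⇒ λ=+0.541796
r₁ = λ·B[:,0] = (+0.95646,-0.12460,-0.26392); r₂ = λ·B[:,1] = (+0.02289,+0.93352,-0.35779)
r₃ = r₁×r₂ = (+0.29096,+0.33617,+0.89573); SVD([r₁ r₂ r₃]) → R = UVᵀ:
  R  [+0.95646 +0.02289 +0.29096]
  R  [-0.12460 +0.93352 +0.33617]
  R  [-0.26392 -0.35779 +0.89573]
t = (+0.13065, -0.04075, +0.54180) m
tr R = 2.785716; θ = arccos((tr R − 1)/2) = 0.467144 rad = 26.765°
axis k = ((R−Rᵀ)₃₂, (R−Rᵀ)₁₃, (R−Rᵀ)₂₁) / (2 sinθ) = (-0.770481, +0.616071, -0.163755)
rvec = θ·k = (-0.359926, +0.287794, -0.076497)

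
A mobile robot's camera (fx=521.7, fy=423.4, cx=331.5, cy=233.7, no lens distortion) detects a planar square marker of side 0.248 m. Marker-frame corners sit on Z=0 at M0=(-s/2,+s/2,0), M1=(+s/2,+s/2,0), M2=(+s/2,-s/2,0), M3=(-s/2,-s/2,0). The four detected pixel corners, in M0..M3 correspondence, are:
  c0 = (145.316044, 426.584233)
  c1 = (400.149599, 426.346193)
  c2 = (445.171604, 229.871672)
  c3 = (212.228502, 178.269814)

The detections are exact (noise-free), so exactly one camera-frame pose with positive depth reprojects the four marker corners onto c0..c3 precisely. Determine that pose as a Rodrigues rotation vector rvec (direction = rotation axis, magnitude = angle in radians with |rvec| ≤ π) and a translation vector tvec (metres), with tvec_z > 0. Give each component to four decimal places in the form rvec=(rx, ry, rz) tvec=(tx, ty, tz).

rvec=(-0.0194, -0.4772, 0.2105) tvec=(-0.0144, 0.0909, 0.4745)

Intrinsics K: fx=521.7, fy=423.4, cx=331.5, cy=233.7
Marker side s = 0.248 m; corners in marker frame (Z=0):
  M0 = (-0.1240, +0.1240, 0)
  M1 = (+0.1240, +0.1240, 0)
  M2 = (+0.1240, -0.1240, 0)
  M3 = (-0.1240, -0.1240, 0)
Detected image corners:
  c0 = (145.316044, 426.584233) px
  c1 = (400.149599, 426.346193) px
  c2 = (445.171604, 229.871672) px
  c3 = (212.228502, 178.269814) px
Planar DLT: solve 8×8 A·h = b for H (H[2,2]=1):
  H  [+1270.23582 -263.27873 +315.67202]
  H  [+406.91361 +839.44627 +314.82656]
  H  [+0.95637 -0.14245 +1.00000]
B = K⁻¹H; ‖b₁‖=2.107273, ‖b₂‖=2.107273; λ = 2/(‖b₁‖+‖b₂‖) = 0.474547, sign → tz>0 ⇒ λ=+0.474547
r₁ = λ·B[:,0] = (+0.86705,+0.20557,+0.45384); r₂ = λ·B[:,1] = (-0.19653,+0.97817,-0.06760)
r₃ = r₁×r₂ = (-0.45783,-0.03058,+0.88852); SVD([r₁ r₂ r₃]) → R = UVᵀ:
  R  [+0.86705 -0.19653 -0.45783]
  R  [+0.20557 +0.97817 -0.03058]
  R  [+0.45384 -0.06760 +0.88852]
t = (-0.01440, +0.09093, +0.47455) m
tr R = 2.733728; θ = arccos((tr R − 1)/2) = 0.521920 rad = 29.904°
axis k = ((R−Rᵀ)₃₂, (R−Rᵀ)₁₃, (R−Rᵀ)₂₁) / (2 sinθ) = (-0.037130, -0.914328, +0.403268)
rvec = θ·k = (-0.019379, -0.477206, +0.210474)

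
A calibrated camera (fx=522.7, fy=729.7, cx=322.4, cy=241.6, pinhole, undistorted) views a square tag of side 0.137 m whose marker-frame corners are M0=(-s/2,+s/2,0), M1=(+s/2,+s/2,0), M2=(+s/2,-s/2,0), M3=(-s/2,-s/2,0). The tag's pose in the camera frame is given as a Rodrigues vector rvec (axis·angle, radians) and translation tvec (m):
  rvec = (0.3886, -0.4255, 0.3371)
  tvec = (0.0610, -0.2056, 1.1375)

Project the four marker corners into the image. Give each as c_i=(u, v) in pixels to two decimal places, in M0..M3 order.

Intrinsics K: fx=522.7, fy=729.7, cx=322.4, cy=241.6
Marker side s = 0.137 m; corners in marker frame (Z=0):
  M0 = (-0.0685, +0.0685, 0)
  M1 = (+0.0685, +0.0685, 0)
  M2 = (+0.0685, -0.0685, 0)
  M3 = (-0.0685, -0.0685, 0)
rvec = (0.3886, -0.4255, 0.3371), |rvec| = θ = 0.66761 rad = 38.251°
Rodrigues: sinθ=0.61911, 1−cosθ=0.21469; R = I + sinθ·[k]× + (1−cosθ)·[k]×²:
    [+0.85805 -0.39226 -0.33149]
    [+0.23296 +0.87252 -0.42946]
    [+0.45769 +0.29128 +0.84005]
t = (0.0610, -0.2056, 1.1375) m
M0: Pc = R·M0+t = (-0.02465, -0.16179, +1.12610); u = 522.7·(-0.02465)/1.12610 + 322.4 = 310.9600, v = 729.7·(-0.16179)/1.12610 + 241.6 = 136.7617
M1: Pc = R·M1+t = (+0.09291, -0.12987, +1.18880); u = 522.7·(+0.09291)/1.18880 + 322.4 = 363.2496, v = 729.7·(-0.12987)/1.18880 + 241.6 = 161.8817
M2: Pc = R·M2+t = (+0.14665, -0.24941, +1.14890); u = 522.7·(+0.14665)/1.14890 + 322.4 = 389.1177, v = 729.7·(-0.24941)/1.14890 + 241.6 = 83.1926
M3: Pc = R·M3+t = (+0.02909, -0.28133, +1.08620); u = 522.7·(+0.02909)/1.08620 + 322.4 = 336.4004, v = 729.7·(-0.28133)/1.08620 + 241.6 = 52.6072

c0=(310.96, 136.76) c1=(363.25, 161.88) c2=(389.12, 83.19) c3=(336.40, 52.61)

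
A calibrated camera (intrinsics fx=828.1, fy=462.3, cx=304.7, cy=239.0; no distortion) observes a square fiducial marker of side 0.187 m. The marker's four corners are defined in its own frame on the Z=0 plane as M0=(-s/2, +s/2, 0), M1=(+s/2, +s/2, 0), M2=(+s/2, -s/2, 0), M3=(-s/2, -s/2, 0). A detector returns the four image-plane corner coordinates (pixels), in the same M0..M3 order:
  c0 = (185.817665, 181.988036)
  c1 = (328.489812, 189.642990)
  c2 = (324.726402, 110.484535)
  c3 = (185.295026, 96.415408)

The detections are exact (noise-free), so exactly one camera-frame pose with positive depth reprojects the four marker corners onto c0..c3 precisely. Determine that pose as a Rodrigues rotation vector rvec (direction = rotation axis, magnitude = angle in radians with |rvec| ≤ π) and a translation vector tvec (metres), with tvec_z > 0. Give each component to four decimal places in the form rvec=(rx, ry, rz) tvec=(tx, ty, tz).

Intrinsics K: fx=828.1, fy=462.3, cx=304.7, cy=239.0
Marker side s = 0.187 m; corners in marker frame (Z=0):
  M0 = (-0.0935, +0.0935, 0)
  M1 = (+0.0935, +0.0935, 0)
  M2 = (+0.0935, -0.0935, 0)
  M3 = (-0.0935, -0.0935, 0)
Detected image corners:
  c0 = (185.817665, 181.988036) px
  c1 = (328.489812, 189.642990) px
  c2 = (324.726402, 110.484535) px
  c3 = (185.295026, 96.415408) px
Planar DLT: solve 8×8 A·h = b for H (H[2,2]=1):
  H  [+865.19748 -21.33896 +258.92791]
  H  [+120.99347 +421.03937 +144.35442]
  H  [+0.43351 -0.12945 +1.00000]
B = K⁻¹H; ‖b₁‖=0.986448, ‖b₂‖=0.986448; λ = 2/(‖b₁‖+‖b₂‖) = 1.013738, sign → tz>0 ⇒ λ=+1.013738
r₁ = λ·B[:,0] = (+0.89745,+0.03812,+0.43947); r₂ = λ·B[:,1] = (+0.02216,+0.99110,-0.13123)
r₃ = r₁×r₂ = (-0.44056,+0.12751,+0.88862); SVD([r₁ r₂ r₃]) → R = UVᵀ:
  R  [+0.89745 +0.02216 -0.44056]
  R  [+0.03812 +0.99110 +0.12751]
  R  [+0.43947 -0.13123 +0.88862]
t = (-0.05603, -0.20754, +1.01374) m
tr R = 2.777174; θ = arccos((tr R − 1)/2) = 0.476541 rad = 27.304°
axis k = ((R−Rᵀ)₃₂, (R−Rᵀ)₁₃, (R−Rᵀ)₂₁) / (2 sinθ) = (-0.282033, -0.959247, +0.017393)
rvec = θ·k = (-0.134400, -0.457121, +0.008288)

rvec=(-0.1344, -0.4571, 0.0083) tvec=(-0.0560, -0.2075, 1.0137)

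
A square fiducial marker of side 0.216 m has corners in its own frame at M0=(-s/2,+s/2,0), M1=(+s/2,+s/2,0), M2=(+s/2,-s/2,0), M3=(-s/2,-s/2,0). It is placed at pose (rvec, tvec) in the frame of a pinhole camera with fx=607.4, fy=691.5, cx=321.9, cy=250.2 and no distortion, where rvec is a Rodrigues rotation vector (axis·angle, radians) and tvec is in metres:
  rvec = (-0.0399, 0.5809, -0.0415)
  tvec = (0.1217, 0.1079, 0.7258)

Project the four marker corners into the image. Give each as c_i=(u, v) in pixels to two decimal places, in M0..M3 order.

c0=(348.79, 446.38) c1=(519.29, 470.07) c2=(510.71, 244.67) c3=(343.79, 255.03)

Intrinsics K: fx=607.4, fy=691.5, cx=321.9, cy=250.2
Marker side s = 0.216 m; corners in marker frame (Z=0):
  M0 = (-0.1080, +0.1080, 0)
  M1 = (+0.1080, +0.1080, 0)
  M2 = (+0.1080, -0.1080, 0)
  M3 = (-0.1080, -0.1080, 0)
rvec = (-0.0399, 0.5809, -0.0415), |rvec| = θ = 0.58375 rad = 33.446°
Rodrigues: sinθ=0.55115, 1−cosθ=0.16560; R = I + sinθ·[k]× + (1−cosθ)·[k]×²:
    [+0.83518 +0.02792 +0.54927]
    [-0.05045 +0.99839 +0.02596]
    [-0.54766 -0.04939 +0.83524]
t = (0.1217, 0.1079, 0.7258) m
M0: Pc = R·M0+t = (+0.03452, +0.22117, +0.77961); u = 607.4·(+0.03452)/0.77961 + 321.9 = 348.7916, v = 691.5·(+0.22117)/0.77961 + 250.2 = 446.3767
M1: Pc = R·M1+t = (+0.21491, +0.21028, +0.66132); u = 607.4·(+0.21491)/0.66132 + 321.9 = 519.2921, v = 691.5·(+0.21028)/0.66132 + 250.2 = 470.0745
M2: Pc = R·M2+t = (+0.20888, -0.00537, +0.67199); u = 607.4·(+0.20888)/0.67199 + 321.9 = 510.7075, v = 691.5·(-0.00537)/0.67199 + 250.2 = 244.6697
M3: Pc = R·M3+t = (+0.02849, +0.00552, +0.79028); u = 607.4·(+0.02849)/0.79028 + 321.9 = 343.7936, v = 691.5·(+0.00552)/0.79028 + 250.2 = 255.0319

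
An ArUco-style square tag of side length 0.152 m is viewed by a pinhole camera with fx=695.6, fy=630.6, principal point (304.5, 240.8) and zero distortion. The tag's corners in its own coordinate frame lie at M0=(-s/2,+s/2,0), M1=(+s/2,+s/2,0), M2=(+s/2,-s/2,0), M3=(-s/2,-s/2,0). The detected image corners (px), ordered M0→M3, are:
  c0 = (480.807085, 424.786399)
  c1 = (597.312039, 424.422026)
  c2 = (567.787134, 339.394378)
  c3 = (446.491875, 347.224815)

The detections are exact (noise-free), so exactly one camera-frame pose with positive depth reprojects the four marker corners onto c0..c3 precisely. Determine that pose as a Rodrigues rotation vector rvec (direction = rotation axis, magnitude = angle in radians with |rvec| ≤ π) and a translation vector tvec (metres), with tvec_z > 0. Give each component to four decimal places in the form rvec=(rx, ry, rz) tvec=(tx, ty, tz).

rvec=(0.4937, 0.4965, -0.3001) tvec=(0.2778, 0.2046, 0.8927)

Intrinsics K: fx=695.6, fy=630.6, cx=304.5, cy=240.8
Marker side s = 0.152 m; corners in marker frame (Z=0):
  M0 = (-0.0760, +0.0760, 0)
  M1 = (+0.0760, +0.0760, 0)
  M2 = (+0.0760, -0.0760, 0)
  M3 = (-0.0760, -0.0760, 0)
Detected image corners:
  c0 = (480.807085, 424.786399) px
  c1 = (597.312039, 424.422026) px
  c2 = (567.787134, 339.394378) px
  c3 = (446.491875, 347.224815) px
Planar DLT: solve 8×8 A·h = b for H (H[2,2]=1):
  H  [+476.78634 +431.21533 +520.97693]
  H  [-250.00147 +695.60502 +385.34995]
  H  [-0.58296 +0.42156 +1.00000]
B = K⁻¹H; ‖b₁‖=1.120195, ‖b₂‖=1.120195; λ = 2/(‖b₁‖+‖b₂‖) = 0.892702, sign → tz>0 ⇒ λ=+0.892702
r₁ = λ·B[:,0] = (+0.83970,-0.15519,-0.52041); r₂ = λ·B[:,1] = (+0.38867,+0.84102,+0.37633)
r₃ = r₁×r₂ = (+0.37927,-0.51826,+0.76652); SVD([r₁ r₂ r₃]) → R = UVᵀ:
  R  [+0.83970 +0.38867 +0.37927]
  R  [-0.15519 +0.84102 -0.51826]
  R  [-0.52041 +0.37633 +0.76652]
t = (+0.27782, +0.20463, +0.89270) m
tr R = 2.447238; θ = arccos((tr R − 1)/2) = 0.761765 rad = 43.646°
axis k = ((R−Rᵀ)₃₂, (R−Rᵀ)₁₃, (R−Rᵀ)₂₁) / (2 sinθ) = (+0.648066, +0.651757, -0.393983)
rvec = θ·k = (+0.493674, +0.496485, -0.300123)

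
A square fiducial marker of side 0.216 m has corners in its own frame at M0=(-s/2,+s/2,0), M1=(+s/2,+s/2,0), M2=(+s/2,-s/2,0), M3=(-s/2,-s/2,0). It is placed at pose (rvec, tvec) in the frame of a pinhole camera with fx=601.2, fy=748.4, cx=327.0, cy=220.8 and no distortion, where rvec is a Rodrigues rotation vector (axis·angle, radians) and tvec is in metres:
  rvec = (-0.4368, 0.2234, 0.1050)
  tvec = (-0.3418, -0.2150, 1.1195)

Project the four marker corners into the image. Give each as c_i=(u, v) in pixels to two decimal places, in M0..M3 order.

c0=(74.41, 136.94) c1=(182.11, 141.00) c2=(210.24, 19.14) c3=(109.31, 20.62)

Intrinsics K: fx=601.2, fy=748.4, cx=327.0, cy=220.8
Marker side s = 0.216 m; corners in marker frame (Z=0):
  M0 = (-0.1080, +0.1080, 0)
  M1 = (+0.1080, +0.1080, 0)
  M2 = (+0.1080, -0.1080, 0)
  M3 = (-0.1080, -0.1080, 0)
rvec = (-0.4368, 0.2234, 0.1050), |rvec| = θ = 0.50172 rad = 28.747°
Rodrigues: sinθ=0.48094, 1−cosθ=0.12325; R = I + sinθ·[k]× + (1−cosθ)·[k]×²:
    [+0.97017 -0.14843 +0.19169]
    [+0.05287 +0.90119 +0.43019]
    [-0.23660 -0.40722 +0.88215]
t = (-0.3418, -0.2150, 1.1195) m
M0: Pc = R·M0+t = (-0.46261, -0.12338, +1.10107); u = 601.2·(-0.46261)/1.10107 + 327.0 = 74.4101, v = 748.4·(-0.12338)/1.10107 + 220.8 = 136.9372
M1: Pc = R·M1+t = (-0.25305, -0.11196, +1.04997); u = 601.2·(-0.25305)/1.04997 + 327.0 = 182.1053, v = 748.4·(-0.11196)/1.04997 + 220.8 = 140.9959
M2: Pc = R·M2+t = (-0.22099, -0.30662, +1.13793); u = 601.2·(-0.22099)/1.13793 + 327.0 = 210.2435, v = 748.4·(-0.30662)/1.13793 + 220.8 = 19.1412
M3: Pc = R·M3+t = (-0.43055, -0.31804, +1.18903); u = 601.2·(-0.43055)/1.18903 + 327.0 = 109.3057, v = 748.4·(-0.31804)/1.18903 + 220.8 = 20.6202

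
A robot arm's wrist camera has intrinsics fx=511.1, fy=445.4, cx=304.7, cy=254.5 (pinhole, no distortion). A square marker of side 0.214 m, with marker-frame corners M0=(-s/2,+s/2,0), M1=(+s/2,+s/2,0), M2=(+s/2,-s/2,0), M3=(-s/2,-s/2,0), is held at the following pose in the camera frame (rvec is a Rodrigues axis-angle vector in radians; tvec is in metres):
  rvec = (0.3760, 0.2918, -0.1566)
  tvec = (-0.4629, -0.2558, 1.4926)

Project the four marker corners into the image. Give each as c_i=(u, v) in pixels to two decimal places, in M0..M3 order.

Intrinsics K: fx=511.1, fy=445.4, cx=304.7, cy=254.5
Marker side s = 0.214 m; corners in marker frame (Z=0):
  M0 = (-0.1070, +0.1070, 0)
  M1 = (+0.1070, +0.1070, 0)
  M2 = (+0.1070, -0.1070, 0)
  M3 = (-0.1070, -0.1070, 0)
rvec = (0.3760, 0.2918, -0.1566), |rvec| = θ = 0.50105 rad = 28.708°
Rodrigues: sinθ=0.48034, 1−cosθ=0.12292; R = I + sinθ·[k]× + (1−cosθ)·[k]×²:
    [+0.94630 +0.20385 +0.25091]
    [-0.09641 +0.91877 -0.38284]
    [-0.30857 +0.33809 +0.88909]
t = (-0.4629, -0.2558, 1.4926) m
M0: Pc = R·M0+t = (-0.54234, -0.14718, +1.56179); u = 511.1·(-0.54234)/1.56179 + 304.7 = 127.2173, v = 445.4·(-0.14718)/1.56179 + 254.5 = 212.5277
M1: Pc = R·M1+t = (-0.33983, -0.16781, +1.49576); u = 511.1·(-0.33983)/1.49576 + 304.7 = 188.5790, v = 445.4·(-0.16781)/1.49576 + 254.5 = 204.5311
M2: Pc = R·M2+t = (-0.38346, -0.36442, +1.42341); u = 511.1·(-0.38346)/1.42341 + 304.7 = 167.0126, v = 445.4·(-0.36442)/1.42341 + 254.5 = 140.4676
M3: Pc = R·M3+t = (-0.58597, -0.34379, +1.48944); u = 511.1·(-0.58597)/1.48944 + 304.7 = 103.6264, v = 445.4·(-0.34379)/1.48944 + 254.5 = 151.6928

c0=(127.22, 212.53) c1=(188.58, 204.53) c2=(167.01, 140.47) c3=(103.63, 151.69)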